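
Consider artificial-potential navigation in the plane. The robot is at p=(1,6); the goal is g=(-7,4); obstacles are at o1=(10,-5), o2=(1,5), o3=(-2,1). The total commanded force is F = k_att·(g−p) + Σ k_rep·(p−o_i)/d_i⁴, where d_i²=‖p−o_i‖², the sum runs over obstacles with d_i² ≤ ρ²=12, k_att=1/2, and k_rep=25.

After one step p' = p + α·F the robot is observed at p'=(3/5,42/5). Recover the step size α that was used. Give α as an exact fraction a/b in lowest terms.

α = 1/10

F_att = 1/2·(g−p) = 1/2·(-8,-2) = (-4.0000,-1.0000)
o1: d²=202 > ρ²=12 → inactive
o2: d²=1 ≤ ρ²=12; F_rep = 25·(0,1)/1² = (0.0000,25.0000)
o3: d²=34 > ρ²=12 → inactive
F = F_att + ΣF_rep = (-4.0000,24.0000)
Δp = p'−p = (-0.4000,2.4000); α = Δx/Fx = (-2/5) / (-4) = 1/10
check: Δy/Fy = (12/5) / (24) = 1/10 ✓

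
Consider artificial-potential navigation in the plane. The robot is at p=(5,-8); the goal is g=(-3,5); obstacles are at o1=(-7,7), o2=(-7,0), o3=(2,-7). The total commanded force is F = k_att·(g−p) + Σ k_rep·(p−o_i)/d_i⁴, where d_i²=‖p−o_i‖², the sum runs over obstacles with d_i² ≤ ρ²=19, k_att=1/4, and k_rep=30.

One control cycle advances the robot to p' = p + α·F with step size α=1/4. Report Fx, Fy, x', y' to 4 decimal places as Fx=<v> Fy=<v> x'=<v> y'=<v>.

F_att = 1/4·(g−p) = 1/4·(-8,13) = (-2.0000,3.2500)
o1: d²=369 > ρ²=19 → inactive
o2: d²=208 > ρ²=19 → inactive
o3: d²=10 ≤ ρ²=19; F_rep = 30·(3,-1)/10² = (0.9000,-0.3000)
F = F_att + ΣF_rep = (-1.1000,2.9500)
p' = p + 1/4·F = (4.7250,-7.2625)

Fx=-1.1000 Fy=2.9500 x'=4.7250 y'=-7.2625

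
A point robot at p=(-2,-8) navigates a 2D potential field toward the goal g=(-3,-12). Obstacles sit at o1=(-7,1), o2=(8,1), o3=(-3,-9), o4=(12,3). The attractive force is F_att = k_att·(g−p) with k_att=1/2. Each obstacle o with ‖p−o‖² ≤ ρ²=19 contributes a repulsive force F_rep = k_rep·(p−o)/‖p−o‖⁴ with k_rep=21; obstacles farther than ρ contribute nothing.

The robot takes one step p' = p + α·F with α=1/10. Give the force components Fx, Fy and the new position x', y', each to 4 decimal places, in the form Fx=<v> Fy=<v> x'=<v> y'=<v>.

Fx=4.7500 Fy=3.2500 x'=-1.5250 y'=-7.6750

F_att = 1/2·(g−p) = 1/2·(-1,-4) = (-0.5000,-2.0000)
o1: d²=106 > ρ²=19 → inactive
o2: d²=181 > ρ²=19 → inactive
o3: d²=2 ≤ ρ²=19; F_rep = 21·(1,1)/2² = (5.2500,5.2500)
o4: d²=317 > ρ²=19 → inactive
F = F_att + ΣF_rep = (4.7500,3.2500)
p' = p + 1/10·F = (-1.5250,-7.6750)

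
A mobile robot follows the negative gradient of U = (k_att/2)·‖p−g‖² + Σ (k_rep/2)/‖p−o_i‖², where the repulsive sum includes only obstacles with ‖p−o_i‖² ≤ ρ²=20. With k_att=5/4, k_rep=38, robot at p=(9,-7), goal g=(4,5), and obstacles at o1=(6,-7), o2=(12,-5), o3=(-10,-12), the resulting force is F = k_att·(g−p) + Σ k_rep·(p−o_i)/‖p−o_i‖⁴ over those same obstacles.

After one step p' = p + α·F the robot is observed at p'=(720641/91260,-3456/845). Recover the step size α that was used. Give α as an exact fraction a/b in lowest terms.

F_att = 5/4·(g−p) = 5/4·(-5,12) = (-6.2500,15.0000)
o1: d²=9 ≤ ρ²=20; F_rep = 38·(3,0)/9² = (1.4074,0.0000)
o2: d²=13 ≤ ρ²=20; F_rep = 38·(-3,-2)/13² = (-0.6746,-0.4497)
o3: d²=386 > ρ²=20 → inactive
F = F_att + ΣF_rep = (-5.5171,14.5503)
Δp = p'−p = (-1.1034,2.9101); α = Δx/Fx = (-100699/91260) / (-100699/18252) = 1/5
check: Δy/Fy = (2459/845) / (2459/169) = 1/5 ✓

α = 1/5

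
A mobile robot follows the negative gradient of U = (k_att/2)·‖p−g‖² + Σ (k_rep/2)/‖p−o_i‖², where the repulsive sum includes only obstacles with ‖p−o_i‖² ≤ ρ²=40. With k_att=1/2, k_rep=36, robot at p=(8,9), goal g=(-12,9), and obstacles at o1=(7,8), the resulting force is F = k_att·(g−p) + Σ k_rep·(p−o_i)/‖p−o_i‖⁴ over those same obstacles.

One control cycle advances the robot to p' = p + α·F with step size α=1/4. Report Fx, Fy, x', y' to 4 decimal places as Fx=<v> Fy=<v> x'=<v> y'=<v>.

Fx=-1.0000 Fy=9.0000 x'=7.7500 y'=11.2500

F_att = 1/2·(g−p) = 1/2·(-20,0) = (-10.0000,0.0000)
o1: d²=2 ≤ ρ²=40; F_rep = 36·(1,1)/2² = (9.0000,9.0000)
F = F_att + ΣF_rep = (-1.0000,9.0000)
p' = p + 1/4·F = (7.7500,11.2500)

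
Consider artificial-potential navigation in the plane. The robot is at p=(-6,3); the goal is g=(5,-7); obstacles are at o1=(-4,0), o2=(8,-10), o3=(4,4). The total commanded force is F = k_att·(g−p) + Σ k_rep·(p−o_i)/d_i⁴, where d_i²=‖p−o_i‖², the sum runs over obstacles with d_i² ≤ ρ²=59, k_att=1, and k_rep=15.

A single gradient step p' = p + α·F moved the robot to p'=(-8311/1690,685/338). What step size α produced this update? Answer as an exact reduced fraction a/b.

F_att = 1·(g−p) = 1·(11,-10) = (11.0000,-10.0000)
o1: d²=13 ≤ ρ²=59; F_rep = 15·(-2,3)/13² = (-0.1775,0.2663)
o2: d²=365 > ρ²=59 → inactive
o3: d²=101 > ρ²=59 → inactive
F = F_att + ΣF_rep = (10.8225,-9.7337)
Δp = p'−p = (1.0822,-0.9734); α = Δx/Fx = (1829/1690) / (1829/169) = 1/10
check: Δy/Fy = (-329/338) / (-1645/169) = 1/10 ✓

α = 1/10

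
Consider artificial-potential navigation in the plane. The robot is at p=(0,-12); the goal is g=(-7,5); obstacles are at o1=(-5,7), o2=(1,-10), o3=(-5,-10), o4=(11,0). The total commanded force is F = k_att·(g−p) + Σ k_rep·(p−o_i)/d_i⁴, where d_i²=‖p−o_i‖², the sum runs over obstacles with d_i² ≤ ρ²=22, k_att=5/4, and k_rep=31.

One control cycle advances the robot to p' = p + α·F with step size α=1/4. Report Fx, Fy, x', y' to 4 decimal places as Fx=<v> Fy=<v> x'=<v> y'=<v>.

Fx=-9.9900 Fy=18.7700 x'=-2.4975 y'=-7.3075

F_att = 5/4·(g−p) = 5/4·(-7,17) = (-8.7500,21.2500)
o1: d²=386 > ρ²=22 → inactive
o2: d²=5 ≤ ρ²=22; F_rep = 31·(-1,-2)/5² = (-1.2400,-2.4800)
o3: d²=29 > ρ²=22 → inactive
o4: d²=265 > ρ²=22 → inactive
F = F_att + ΣF_rep = (-9.9900,18.7700)
p' = p + 1/4·F = (-2.4975,-7.3075)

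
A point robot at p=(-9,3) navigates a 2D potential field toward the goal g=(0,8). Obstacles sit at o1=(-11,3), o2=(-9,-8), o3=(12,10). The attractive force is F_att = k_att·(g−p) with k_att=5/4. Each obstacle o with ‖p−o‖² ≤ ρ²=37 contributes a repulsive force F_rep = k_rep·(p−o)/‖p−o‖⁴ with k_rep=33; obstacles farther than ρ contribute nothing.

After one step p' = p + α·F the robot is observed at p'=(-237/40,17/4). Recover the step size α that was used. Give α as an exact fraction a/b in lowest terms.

α = 1/5

F_att = 5/4·(g−p) = 5/4·(9,5) = (11.2500,6.2500)
o1: d²=4 ≤ ρ²=37; F_rep = 33·(2,0)/4² = (4.1250,0.0000)
o2: d²=121 > ρ²=37 → inactive
o3: d²=490 > ρ²=37 → inactive
F = F_att + ΣF_rep = (15.3750,6.2500)
Δp = p'−p = (3.0750,1.2500); α = Δx/Fx = (123/40) / (123/8) = 1/5
check: Δy/Fy = (5/4) / (25/4) = 1/5 ✓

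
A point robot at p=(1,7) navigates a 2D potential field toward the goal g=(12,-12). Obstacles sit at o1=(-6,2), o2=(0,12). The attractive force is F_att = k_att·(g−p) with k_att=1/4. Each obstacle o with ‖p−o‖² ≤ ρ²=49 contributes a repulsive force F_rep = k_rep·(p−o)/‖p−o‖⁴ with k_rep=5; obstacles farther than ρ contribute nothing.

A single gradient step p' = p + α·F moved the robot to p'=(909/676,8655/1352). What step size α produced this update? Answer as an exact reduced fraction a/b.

α = 1/8

F_att = 1/4·(g−p) = 1/4·(11,-19) = (2.7500,-4.7500)
o1: d²=74 > ρ²=49 → inactive
o2: d²=26 ≤ ρ²=49; F_rep = 5·(1,-5)/26² = (0.0074,-0.0370)
F = F_att + ΣF_rep = (2.7574,-4.7870)
Δp = p'−p = (0.3447,-0.5984); α = Δx/Fx = (233/676) / (466/169) = 1/8
check: Δy/Fy = (-809/1352) / (-809/169) = 1/8 ✓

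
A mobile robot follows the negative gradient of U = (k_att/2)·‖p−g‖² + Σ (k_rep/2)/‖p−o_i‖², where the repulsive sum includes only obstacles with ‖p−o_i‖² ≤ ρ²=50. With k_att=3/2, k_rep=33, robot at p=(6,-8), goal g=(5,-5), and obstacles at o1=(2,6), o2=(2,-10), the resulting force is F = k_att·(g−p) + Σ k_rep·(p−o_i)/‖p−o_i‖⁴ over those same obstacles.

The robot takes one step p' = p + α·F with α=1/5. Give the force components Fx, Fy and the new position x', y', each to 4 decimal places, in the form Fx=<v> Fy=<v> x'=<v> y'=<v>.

F_att = 3/2·(g−p) = 3/2·(-1,3) = (-1.5000,4.5000)
o1: d²=212 > ρ²=50 → inactive
o2: d²=20 ≤ ρ²=50; F_rep = 33·(4,2)/20² = (0.3300,0.1650)
F = F_att + ΣF_rep = (-1.1700,4.6650)
p' = p + 1/5·F = (5.7660,-7.0670)

Fx=-1.1700 Fy=4.6650 x'=5.7660 y'=-7.0670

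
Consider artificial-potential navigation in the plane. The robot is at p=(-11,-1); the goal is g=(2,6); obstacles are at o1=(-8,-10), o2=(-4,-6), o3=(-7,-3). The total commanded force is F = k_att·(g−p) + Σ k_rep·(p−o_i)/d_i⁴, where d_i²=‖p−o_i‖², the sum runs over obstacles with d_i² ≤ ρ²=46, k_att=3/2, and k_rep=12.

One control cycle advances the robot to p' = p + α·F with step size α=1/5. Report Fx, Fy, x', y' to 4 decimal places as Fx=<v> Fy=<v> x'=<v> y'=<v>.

Fx=19.3800 Fy=10.5600 x'=-7.1240 y'=1.1120

F_att = 3/2·(g−p) = 3/2·(13,7) = (19.5000,10.5000)
o1: d²=90 > ρ²=46 → inactive
o2: d²=74 > ρ²=46 → inactive
o3: d²=20 ≤ ρ²=46; F_rep = 12·(-4,2)/20² = (-0.1200,0.0600)
F = F_att + ΣF_rep = (19.3800,10.5600)
p' = p + 1/5·F = (-7.1240,1.1120)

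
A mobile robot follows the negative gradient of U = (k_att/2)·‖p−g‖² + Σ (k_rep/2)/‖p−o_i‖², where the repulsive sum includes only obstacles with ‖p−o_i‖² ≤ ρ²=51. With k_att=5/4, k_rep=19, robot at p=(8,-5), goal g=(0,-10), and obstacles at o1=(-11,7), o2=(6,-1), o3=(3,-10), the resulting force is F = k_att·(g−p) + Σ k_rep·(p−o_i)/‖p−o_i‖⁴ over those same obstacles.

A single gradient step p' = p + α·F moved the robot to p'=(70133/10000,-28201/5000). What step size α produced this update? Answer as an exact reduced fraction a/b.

F_att = 5/4·(g−p) = 5/4·(-8,-5) = (-10.0000,-6.2500)
o1: d²=505 > ρ²=51 → inactive
o2: d²=20 ≤ ρ²=51; F_rep = 19·(2,-4)/20² = (0.0950,-0.1900)
o3: d²=50 ≤ ρ²=51; F_rep = 19·(5,5)/50² = (0.0380,0.0380)
F = F_att + ΣF_rep = (-9.8670,-6.4020)
Δp = p'−p = (-0.9867,-0.6402); α = Δx/Fx = (-9867/10000) / (-9867/1000) = 1/10
check: Δy/Fy = (-3201/5000) / (-3201/500) = 1/10 ✓

α = 1/10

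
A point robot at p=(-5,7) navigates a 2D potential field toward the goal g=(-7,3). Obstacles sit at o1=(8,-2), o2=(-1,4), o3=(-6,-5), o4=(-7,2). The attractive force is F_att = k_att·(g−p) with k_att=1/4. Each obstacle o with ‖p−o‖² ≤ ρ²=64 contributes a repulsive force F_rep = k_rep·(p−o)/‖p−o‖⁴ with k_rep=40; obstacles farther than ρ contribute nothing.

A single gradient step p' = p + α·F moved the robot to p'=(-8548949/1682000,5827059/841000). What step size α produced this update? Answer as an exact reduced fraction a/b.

F_att = 1/4·(g−p) = 1/4·(-2,-4) = (-0.5000,-1.0000)
o1: d²=250 > ρ²=64 → inactive
o2: d²=25 ≤ ρ²=64; F_rep = 40·(-4,3)/25² = (-0.2560,0.1920)
o3: d²=145 > ρ²=64 → inactive
o4: d²=29 ≤ ρ²=64; F_rep = 40·(2,5)/29² = (0.0951,0.2378)
F = F_att + ΣF_rep = (-0.6609,-0.5702)
Δp = p'−p = (-0.0826,-0.0713); α = Δx/Fx = (-138949/1682000) / (-138949/210250) = 1/8
check: Δy/Fy = (-59941/841000) / (-59941/105125) = 1/8 ✓

α = 1/8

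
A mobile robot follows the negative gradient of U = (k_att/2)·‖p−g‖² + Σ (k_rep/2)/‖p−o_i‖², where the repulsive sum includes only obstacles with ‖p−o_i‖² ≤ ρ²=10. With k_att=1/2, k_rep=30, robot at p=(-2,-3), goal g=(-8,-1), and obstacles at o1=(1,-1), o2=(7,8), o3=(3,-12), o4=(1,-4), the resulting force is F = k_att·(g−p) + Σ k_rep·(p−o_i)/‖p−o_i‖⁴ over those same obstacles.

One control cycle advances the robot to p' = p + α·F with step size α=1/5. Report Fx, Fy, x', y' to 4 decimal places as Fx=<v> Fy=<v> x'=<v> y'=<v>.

F_att = 1/2·(g−p) = 1/2·(-6,2) = (-3.0000,1.0000)
o1: d²=13 > ρ²=10 → inactive
o2: d²=202 > ρ²=10 → inactive
o3: d²=106 > ρ²=10 → inactive
o4: d²=10 ≤ ρ²=10; F_rep = 30·(-3,1)/10² = (-0.9000,0.3000)
F = F_att + ΣF_rep = (-3.9000,1.3000)
p' = p + 1/5·F = (-2.7800,-2.7400)

Fx=-3.9000 Fy=1.3000 x'=-2.7800 y'=-2.7400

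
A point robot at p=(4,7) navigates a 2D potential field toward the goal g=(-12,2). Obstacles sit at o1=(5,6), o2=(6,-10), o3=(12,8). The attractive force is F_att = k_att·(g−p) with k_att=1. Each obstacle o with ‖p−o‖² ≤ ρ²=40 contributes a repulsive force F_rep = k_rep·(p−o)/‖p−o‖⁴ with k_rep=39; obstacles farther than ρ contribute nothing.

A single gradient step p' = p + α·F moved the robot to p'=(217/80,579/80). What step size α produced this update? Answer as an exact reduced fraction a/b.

F_att = 1·(g−p) = 1·(-16,-5) = (-16.0000,-5.0000)
o1: d²=2 ≤ ρ²=40; F_rep = 39·(-1,1)/2² = (-9.7500,9.7500)
o2: d²=293 > ρ²=40 → inactive
o3: d²=65 > ρ²=40 → inactive
F = F_att + ΣF_rep = (-25.7500,4.7500)
Δp = p'−p = (-1.2875,0.2375); α = Δx/Fx = (-103/80) / (-103/4) = 1/20
check: Δy/Fy = (19/80) / (19/4) = 1/20 ✓

α = 1/20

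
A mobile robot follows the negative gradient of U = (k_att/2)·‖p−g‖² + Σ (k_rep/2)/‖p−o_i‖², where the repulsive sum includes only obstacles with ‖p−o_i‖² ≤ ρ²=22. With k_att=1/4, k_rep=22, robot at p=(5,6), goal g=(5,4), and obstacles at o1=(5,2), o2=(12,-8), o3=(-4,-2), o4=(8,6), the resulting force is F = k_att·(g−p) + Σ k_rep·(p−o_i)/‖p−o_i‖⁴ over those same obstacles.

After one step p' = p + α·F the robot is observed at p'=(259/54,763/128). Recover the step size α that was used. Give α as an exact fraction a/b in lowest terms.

α = 1/4

F_att = 1/4·(g−p) = 1/4·(0,-2) = (0.0000,-0.5000)
o1: d²=16 ≤ ρ²=22; F_rep = 22·(0,4)/16² = (0.0000,0.3438)
o2: d²=245 > ρ²=22 → inactive
o3: d²=145 > ρ²=22 → inactive
o4: d²=9 ≤ ρ²=22; F_rep = 22·(-3,0)/9² = (-0.8148,0.0000)
F = F_att + ΣF_rep = (-0.8148,-0.1562)
Δp = p'−p = (-0.2037,-0.0391); α = Δx/Fx = (-11/54) / (-22/27) = 1/4
check: Δy/Fy = (-5/128) / (-5/32) = 1/4 ✓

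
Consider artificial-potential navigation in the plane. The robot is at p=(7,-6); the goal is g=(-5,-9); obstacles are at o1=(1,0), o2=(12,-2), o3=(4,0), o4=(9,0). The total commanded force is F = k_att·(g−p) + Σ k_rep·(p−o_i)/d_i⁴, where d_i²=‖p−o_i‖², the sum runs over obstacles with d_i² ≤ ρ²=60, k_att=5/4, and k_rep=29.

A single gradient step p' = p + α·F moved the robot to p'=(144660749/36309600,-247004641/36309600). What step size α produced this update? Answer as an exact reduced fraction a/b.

α = 1/5

F_att = 5/4·(g−p) = 5/4·(-12,-3) = (-15.0000,-3.7500)
o1: d²=72 > ρ²=60 → inactive
o2: d²=41 ≤ ρ²=60; F_rep = 29·(-5,-4)/41² = (-0.0863,-0.0690)
o3: d²=45 ≤ ρ²=60; F_rep = 29·(3,-6)/45² = (0.0430,-0.0859)
o4: d²=40 ≤ ρ²=60; F_rep = 29·(-2,-6)/40² = (-0.0362,-0.1087)
F = F_att + ΣF_rep = (-15.0795,-4.0137)
Δp = p'−p = (-3.0159,-0.8027); α = Δx/Fx = (-109506451/36309600) / (-109506451/7261920) = 1/5
check: Δy/Fy = (-29147041/36309600) / (-29147041/7261920) = 1/5 ✓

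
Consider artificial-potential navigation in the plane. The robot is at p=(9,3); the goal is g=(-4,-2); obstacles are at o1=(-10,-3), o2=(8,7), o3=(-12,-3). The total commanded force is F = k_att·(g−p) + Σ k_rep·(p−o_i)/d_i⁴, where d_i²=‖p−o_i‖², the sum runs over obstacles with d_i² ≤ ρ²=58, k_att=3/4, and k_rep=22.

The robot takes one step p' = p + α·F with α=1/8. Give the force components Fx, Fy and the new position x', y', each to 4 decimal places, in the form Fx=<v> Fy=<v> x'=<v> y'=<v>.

F_att = 3/4·(g−p) = 3/4·(-13,-5) = (-9.7500,-3.7500)
o1: d²=397 > ρ²=58 → inactive
o2: d²=17 ≤ ρ²=58; F_rep = 22·(1,-4)/17² = (0.0761,-0.3045)
o3: d²=477 > ρ²=58 → inactive
F = F_att + ΣF_rep = (-9.6739,-4.0545)
p' = p + 1/8·F = (7.7908,2.4932)

Fx=-9.6739 Fy=-4.0545 x'=7.7908 y'=2.4932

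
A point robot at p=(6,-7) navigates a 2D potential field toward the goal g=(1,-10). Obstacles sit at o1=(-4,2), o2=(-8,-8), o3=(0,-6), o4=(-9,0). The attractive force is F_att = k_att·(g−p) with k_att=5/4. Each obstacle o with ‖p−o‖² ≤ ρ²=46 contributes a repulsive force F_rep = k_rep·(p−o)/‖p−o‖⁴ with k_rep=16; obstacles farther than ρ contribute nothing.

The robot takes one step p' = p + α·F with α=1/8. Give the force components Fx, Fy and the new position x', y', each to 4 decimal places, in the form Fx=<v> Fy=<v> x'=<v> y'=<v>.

Fx=-6.1799 Fy=-3.7617 x'=5.2275 y'=-7.4702

F_att = 5/4·(g−p) = 5/4·(-5,-3) = (-6.2500,-3.7500)
o1: d²=181 > ρ²=46 → inactive
o2: d²=197 > ρ²=46 → inactive
o3: d²=37 ≤ ρ²=46; F_rep = 16·(6,-1)/37² = (0.0701,-0.0117)
o4: d²=274 > ρ²=46 → inactive
F = F_att + ΣF_rep = (-6.1799,-3.7617)
p' = p + 1/8·F = (5.2275,-7.4702)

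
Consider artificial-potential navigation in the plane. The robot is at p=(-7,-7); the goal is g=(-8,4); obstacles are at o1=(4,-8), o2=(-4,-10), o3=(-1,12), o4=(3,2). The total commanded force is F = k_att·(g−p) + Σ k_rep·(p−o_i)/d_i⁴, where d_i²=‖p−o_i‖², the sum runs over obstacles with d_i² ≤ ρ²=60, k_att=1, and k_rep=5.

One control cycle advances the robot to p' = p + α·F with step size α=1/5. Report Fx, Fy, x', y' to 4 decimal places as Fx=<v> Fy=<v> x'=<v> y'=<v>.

Fx=-1.0463 Fy=11.0463 x'=-7.2093 y'=-4.7907

F_att = 1·(g−p) = 1·(-1,11) = (-1.0000,11.0000)
o1: d²=122 > ρ²=60 → inactive
o2: d²=18 ≤ ρ²=60; F_rep = 5·(-3,3)/18² = (-0.0463,0.0463)
o3: d²=397 > ρ²=60 → inactive
o4: d²=181 > ρ²=60 → inactive
F = F_att + ΣF_rep = (-1.0463,11.0463)
p' = p + 1/5·F = (-7.2093,-4.7907)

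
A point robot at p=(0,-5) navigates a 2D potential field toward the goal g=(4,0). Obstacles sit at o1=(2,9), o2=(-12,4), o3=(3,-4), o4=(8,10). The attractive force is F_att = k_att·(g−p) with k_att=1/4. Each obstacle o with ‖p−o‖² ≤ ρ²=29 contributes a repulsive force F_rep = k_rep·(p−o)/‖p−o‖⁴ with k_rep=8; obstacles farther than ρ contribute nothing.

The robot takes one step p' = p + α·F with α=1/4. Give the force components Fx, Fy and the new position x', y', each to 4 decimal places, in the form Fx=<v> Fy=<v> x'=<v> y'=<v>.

Fx=0.7600 Fy=1.1700 x'=0.1900 y'=-4.7075

F_att = 1/4·(g−p) = 1/4·(4,5) = (1.0000,1.2500)
o1: d²=200 > ρ²=29 → inactive
o2: d²=225 > ρ²=29 → inactive
o3: d²=10 ≤ ρ²=29; F_rep = 8·(-3,-1)/10² = (-0.2400,-0.0800)
o4: d²=289 > ρ²=29 → inactive
F = F_att + ΣF_rep = (0.7600,1.1700)
p' = p + 1/4·F = (0.1900,-4.7075)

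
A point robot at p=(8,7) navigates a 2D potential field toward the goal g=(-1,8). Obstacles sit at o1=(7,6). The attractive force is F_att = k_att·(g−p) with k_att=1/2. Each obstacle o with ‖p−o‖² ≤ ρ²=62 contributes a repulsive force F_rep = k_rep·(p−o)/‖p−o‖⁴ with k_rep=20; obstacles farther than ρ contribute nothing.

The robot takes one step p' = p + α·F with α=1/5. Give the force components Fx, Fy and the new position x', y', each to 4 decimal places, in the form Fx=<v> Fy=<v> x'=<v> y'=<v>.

Fx=0.5000 Fy=5.5000 x'=8.1000 y'=8.1000

F_att = 1/2·(g−p) = 1/2·(-9,1) = (-4.5000,0.5000)
o1: d²=2 ≤ ρ²=62; F_rep = 20·(1,1)/2² = (5.0000,5.0000)
F = F_att + ΣF_rep = (0.5000,5.5000)
p' = p + 1/5·F = (8.1000,8.1000)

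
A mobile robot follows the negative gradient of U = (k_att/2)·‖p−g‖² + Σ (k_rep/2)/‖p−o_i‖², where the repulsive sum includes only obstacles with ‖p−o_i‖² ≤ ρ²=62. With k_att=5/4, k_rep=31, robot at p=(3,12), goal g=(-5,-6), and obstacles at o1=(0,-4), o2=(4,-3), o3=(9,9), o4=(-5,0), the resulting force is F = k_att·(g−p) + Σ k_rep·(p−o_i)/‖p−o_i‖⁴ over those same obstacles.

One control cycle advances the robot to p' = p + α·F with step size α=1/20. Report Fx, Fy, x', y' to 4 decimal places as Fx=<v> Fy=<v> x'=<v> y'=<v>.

Fx=-10.0919 Fy=-22.4541 x'=2.4954 y'=10.8773

F_att = 5/4·(g−p) = 5/4·(-8,-18) = (-10.0000,-22.5000)
o1: d²=265 > ρ²=62 → inactive
o2: d²=226 > ρ²=62 → inactive
o3: d²=45 ≤ ρ²=62; F_rep = 31·(-6,3)/45² = (-0.0919,0.0459)
o4: d²=208 > ρ²=62 → inactive
F = F_att + ΣF_rep = (-10.0919,-22.4541)
p' = p + 1/20·F = (2.4954,10.8773)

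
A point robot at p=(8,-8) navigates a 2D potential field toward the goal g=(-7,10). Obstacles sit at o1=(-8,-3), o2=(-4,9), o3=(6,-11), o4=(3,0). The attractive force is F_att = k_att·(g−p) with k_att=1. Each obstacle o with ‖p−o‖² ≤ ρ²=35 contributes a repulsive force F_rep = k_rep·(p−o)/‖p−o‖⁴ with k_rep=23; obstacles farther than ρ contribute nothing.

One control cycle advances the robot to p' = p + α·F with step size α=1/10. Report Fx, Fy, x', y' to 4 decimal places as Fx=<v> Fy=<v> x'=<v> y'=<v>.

F_att = 1·(g−p) = 1·(-15,18) = (-15.0000,18.0000)
o1: d²=281 > ρ²=35 → inactive
o2: d²=433 > ρ²=35 → inactive
o3: d²=13 ≤ ρ²=35; F_rep = 23·(2,3)/13² = (0.2722,0.4083)
o4: d²=89 > ρ²=35 → inactive
F = F_att + ΣF_rep = (-14.7278,18.4083)
p' = p + 1/10·F = (6.5272,-6.1592)

Fx=-14.7278 Fy=18.4083 x'=6.5272 y'=-6.1592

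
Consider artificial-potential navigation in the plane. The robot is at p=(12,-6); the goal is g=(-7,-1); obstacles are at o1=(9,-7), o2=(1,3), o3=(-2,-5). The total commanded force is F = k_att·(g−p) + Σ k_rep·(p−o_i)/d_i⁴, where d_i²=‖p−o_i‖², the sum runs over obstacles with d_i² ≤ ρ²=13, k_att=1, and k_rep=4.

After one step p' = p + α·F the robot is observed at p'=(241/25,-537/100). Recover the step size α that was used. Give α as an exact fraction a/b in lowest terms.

F_att = 1·(g−p) = 1·(-19,5) = (-19.0000,5.0000)
o1: d²=10 ≤ ρ²=13; F_rep = 4·(3,1)/10² = (0.1200,0.0400)
o2: d²=202 > ρ²=13 → inactive
o3: d²=197 > ρ²=13 → inactive
F = F_att + ΣF_rep = (-18.8800,5.0400)
Δp = p'−p = (-2.3600,0.6300); α = Δx/Fx = (-59/25) / (-472/25) = 1/8
check: Δy/Fy = (63/100) / (126/25) = 1/8 ✓

α = 1/8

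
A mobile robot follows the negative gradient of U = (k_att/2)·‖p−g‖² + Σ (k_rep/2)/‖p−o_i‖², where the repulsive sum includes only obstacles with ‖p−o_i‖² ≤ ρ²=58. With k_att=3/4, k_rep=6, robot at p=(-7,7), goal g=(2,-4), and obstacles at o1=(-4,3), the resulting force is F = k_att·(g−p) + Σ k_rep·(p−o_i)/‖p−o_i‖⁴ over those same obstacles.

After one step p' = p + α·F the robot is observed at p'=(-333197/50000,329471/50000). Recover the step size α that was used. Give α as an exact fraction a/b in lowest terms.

F_att = 3/4·(g−p) = 3/4·(9,-11) = (6.7500,-8.2500)
o1: d²=25 ≤ ρ²=58; F_rep = 6·(-3,4)/25² = (-0.0288,0.0384)
F = F_att + ΣF_rep = (6.7212,-8.2116)
Δp = p'−p = (0.3361,-0.4106); α = Δx/Fx = (16803/50000) / (16803/2500) = 1/20
check: Δy/Fy = (-20529/50000) / (-20529/2500) = 1/20 ✓

α = 1/20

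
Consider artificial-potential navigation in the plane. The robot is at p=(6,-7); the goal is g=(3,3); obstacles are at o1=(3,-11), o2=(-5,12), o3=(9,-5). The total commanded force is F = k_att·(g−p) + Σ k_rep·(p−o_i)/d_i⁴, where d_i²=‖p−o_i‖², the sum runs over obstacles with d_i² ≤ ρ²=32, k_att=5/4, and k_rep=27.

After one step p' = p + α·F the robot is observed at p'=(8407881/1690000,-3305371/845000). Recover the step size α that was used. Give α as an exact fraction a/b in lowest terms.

F_att = 5/4·(g−p) = 5/4·(-3,10) = (-3.7500,12.5000)
o1: d²=25 ≤ ρ²=32; F_rep = 27·(3,4)/25² = (0.1296,0.1728)
o2: d²=482 > ρ²=32 → inactive
o3: d²=13 ≤ ρ²=32; F_rep = 27·(-3,-2)/13² = (-0.4793,-0.3195)
F = F_att + ΣF_rep = (-4.0997,12.3533)
Δp = p'−p = (-1.0249,3.0883); α = Δx/Fx = (-1732119/1690000) / (-1732119/422500) = 1/4
check: Δy/Fy = (2609629/845000) / (2609629/211250) = 1/4 ✓

α = 1/4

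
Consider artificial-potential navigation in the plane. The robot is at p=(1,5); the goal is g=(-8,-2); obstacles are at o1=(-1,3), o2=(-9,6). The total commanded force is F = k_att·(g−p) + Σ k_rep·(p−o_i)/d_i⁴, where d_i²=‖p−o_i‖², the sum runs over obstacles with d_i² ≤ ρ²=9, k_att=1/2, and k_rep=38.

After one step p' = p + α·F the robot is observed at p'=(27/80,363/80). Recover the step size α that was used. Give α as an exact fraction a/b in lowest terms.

α = 1/5

F_att = 1/2·(g−p) = 1/2·(-9,-7) = (-4.5000,-3.5000)
o1: d²=8 ≤ ρ²=9; F_rep = 38·(2,2)/8² = (1.1875,1.1875)
o2: d²=101 > ρ²=9 → inactive
F = F_att + ΣF_rep = (-3.3125,-2.3125)
Δp = p'−p = (-0.6625,-0.4625); α = Δx/Fx = (-53/80) / (-53/16) = 1/5
check: Δy/Fy = (-37/80) / (-37/16) = 1/5 ✓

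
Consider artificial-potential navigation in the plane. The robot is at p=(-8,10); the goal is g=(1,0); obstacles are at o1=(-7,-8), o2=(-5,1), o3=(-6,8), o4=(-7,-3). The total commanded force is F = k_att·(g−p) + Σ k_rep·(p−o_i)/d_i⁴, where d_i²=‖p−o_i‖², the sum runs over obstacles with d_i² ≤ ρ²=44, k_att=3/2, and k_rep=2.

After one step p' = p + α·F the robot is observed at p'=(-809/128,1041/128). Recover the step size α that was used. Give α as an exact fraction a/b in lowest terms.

F_att = 3/2·(g−p) = 3/2·(9,-10) = (13.5000,-15.0000)
o1: d²=325 > ρ²=44 → inactive
o2: d²=90 > ρ²=44 → inactive
o3: d²=8 ≤ ρ²=44; F_rep = 2·(-2,2)/8² = (-0.0625,0.0625)
o4: d²=170 > ρ²=44 → inactive
F = F_att + ΣF_rep = (13.4375,-14.9375)
Δp = p'−p = (1.6797,-1.8672); α = Δx/Fx = (215/128) / (215/16) = 1/8
check: Δy/Fy = (-239/128) / (-239/16) = 1/8 ✓

α = 1/8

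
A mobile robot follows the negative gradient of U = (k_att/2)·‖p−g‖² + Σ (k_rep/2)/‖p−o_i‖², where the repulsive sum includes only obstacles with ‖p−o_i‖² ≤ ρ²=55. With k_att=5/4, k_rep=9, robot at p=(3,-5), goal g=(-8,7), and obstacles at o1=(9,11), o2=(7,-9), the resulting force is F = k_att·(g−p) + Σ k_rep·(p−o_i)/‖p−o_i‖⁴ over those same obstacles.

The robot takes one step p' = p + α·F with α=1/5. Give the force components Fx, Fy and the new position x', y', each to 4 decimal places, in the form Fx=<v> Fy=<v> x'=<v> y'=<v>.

F_att = 5/4·(g−p) = 5/4·(-11,12) = (-13.7500,15.0000)
o1: d²=292 > ρ²=55 → inactive
o2: d²=32 ≤ ρ²=55; F_rep = 9·(-4,4)/32² = (-0.0352,0.0352)
F = F_att + ΣF_rep = (-13.7852,15.0352)
p' = p + 1/5·F = (0.2430,-1.9930)

Fx=-13.7852 Fy=15.0352 x'=0.2430 y'=-1.9930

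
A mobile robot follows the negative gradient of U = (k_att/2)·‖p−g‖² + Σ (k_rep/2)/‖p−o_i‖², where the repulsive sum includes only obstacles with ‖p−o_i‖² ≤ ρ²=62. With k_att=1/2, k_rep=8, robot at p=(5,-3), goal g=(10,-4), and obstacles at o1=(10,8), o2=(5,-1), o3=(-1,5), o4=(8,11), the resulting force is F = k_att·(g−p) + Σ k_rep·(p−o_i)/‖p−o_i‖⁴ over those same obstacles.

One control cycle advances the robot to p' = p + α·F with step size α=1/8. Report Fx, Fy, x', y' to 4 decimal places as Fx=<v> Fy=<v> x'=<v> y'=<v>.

F_att = 1/2·(g−p) = 1/2·(5,-1) = (2.5000,-0.5000)
o1: d²=146 > ρ²=62 → inactive
o2: d²=4 ≤ ρ²=62; F_rep = 8·(0,-2)/4² = (0.0000,-1.0000)
o3: d²=100 > ρ²=62 → inactive
o4: d²=205 > ρ²=62 → inactive
F = F_att + ΣF_rep = (2.5000,-1.5000)
p' = p + 1/8·F = (5.3125,-3.1875)

Fx=2.5000 Fy=-1.5000 x'=5.3125 y'=-3.1875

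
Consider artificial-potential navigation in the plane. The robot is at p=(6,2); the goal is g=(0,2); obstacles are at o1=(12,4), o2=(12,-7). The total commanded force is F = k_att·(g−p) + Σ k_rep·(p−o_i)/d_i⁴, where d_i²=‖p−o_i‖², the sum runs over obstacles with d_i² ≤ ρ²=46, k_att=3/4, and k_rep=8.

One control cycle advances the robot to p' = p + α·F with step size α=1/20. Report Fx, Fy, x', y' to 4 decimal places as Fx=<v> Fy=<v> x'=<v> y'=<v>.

F_att = 3/4·(g−p) = 3/4·(-6,0) = (-4.5000,0.0000)
o1: d²=40 ≤ ρ²=46; F_rep = 8·(-6,-2)/40² = (-0.0300,-0.0100)
o2: d²=117 > ρ²=46 → inactive
F = F_att + ΣF_rep = (-4.5300,-0.0100)
p' = p + 1/20·F = (5.7735,1.9995)

Fx=-4.5300 Fy=-0.0100 x'=5.7735 y'=1.9995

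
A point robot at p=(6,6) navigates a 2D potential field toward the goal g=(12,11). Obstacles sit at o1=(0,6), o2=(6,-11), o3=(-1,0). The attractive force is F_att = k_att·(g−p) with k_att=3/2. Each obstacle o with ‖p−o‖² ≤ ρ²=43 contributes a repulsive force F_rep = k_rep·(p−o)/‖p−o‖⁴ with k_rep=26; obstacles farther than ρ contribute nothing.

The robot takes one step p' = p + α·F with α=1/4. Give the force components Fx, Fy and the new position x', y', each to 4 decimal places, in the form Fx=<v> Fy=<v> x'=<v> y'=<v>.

F_att = 3/2·(g−p) = 3/2·(6,5) = (9.0000,7.5000)
o1: d²=36 ≤ ρ²=43; F_rep = 26·(6,0)/36² = (0.1204,0.0000)
o2: d²=289 > ρ²=43 → inactive
o3: d²=85 > ρ²=43 → inactive
F = F_att + ΣF_rep = (9.1204,7.5000)
p' = p + 1/4·F = (8.2801,7.8750)

Fx=9.1204 Fy=7.5000 x'=8.2801 y'=7.8750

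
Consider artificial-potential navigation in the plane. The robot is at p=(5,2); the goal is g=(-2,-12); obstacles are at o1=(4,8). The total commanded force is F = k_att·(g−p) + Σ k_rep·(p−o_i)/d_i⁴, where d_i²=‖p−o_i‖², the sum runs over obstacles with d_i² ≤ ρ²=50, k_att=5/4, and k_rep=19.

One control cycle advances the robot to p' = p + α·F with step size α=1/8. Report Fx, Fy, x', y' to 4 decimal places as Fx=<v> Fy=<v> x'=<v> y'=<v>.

F_att = 5/4·(g−p) = 5/4·(-7,-14) = (-8.7500,-17.5000)
o1: d²=37 ≤ ρ²=50; F_rep = 19·(1,-6)/37² = (0.0139,-0.0833)
F = F_att + ΣF_rep = (-8.7361,-17.5833)
p' = p + 1/8·F = (3.9080,-0.1979)

Fx=-8.7361 Fy=-17.5833 x'=3.9080 y'=-0.1979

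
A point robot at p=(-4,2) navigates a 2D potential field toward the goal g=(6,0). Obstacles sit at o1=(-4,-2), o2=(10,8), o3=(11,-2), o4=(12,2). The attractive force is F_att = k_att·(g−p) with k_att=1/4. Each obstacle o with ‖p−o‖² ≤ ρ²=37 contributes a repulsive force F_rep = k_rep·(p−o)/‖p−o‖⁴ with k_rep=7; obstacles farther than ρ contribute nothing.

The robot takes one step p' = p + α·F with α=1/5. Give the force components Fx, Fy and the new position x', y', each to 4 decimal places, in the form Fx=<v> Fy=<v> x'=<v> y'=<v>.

Fx=2.5000 Fy=-0.3906 x'=-3.5000 y'=1.9219

F_att = 1/4·(g−p) = 1/4·(10,-2) = (2.5000,-0.5000)
o1: d²=16 ≤ ρ²=37; F_rep = 7·(0,4)/16² = (0.0000,0.1094)
o2: d²=232 > ρ²=37 → inactive
o3: d²=241 > ρ²=37 → inactive
o4: d²=256 > ρ²=37 → inactive
F = F_att + ΣF_rep = (2.5000,-0.3906)
p' = p + 1/5·F = (-3.5000,1.9219)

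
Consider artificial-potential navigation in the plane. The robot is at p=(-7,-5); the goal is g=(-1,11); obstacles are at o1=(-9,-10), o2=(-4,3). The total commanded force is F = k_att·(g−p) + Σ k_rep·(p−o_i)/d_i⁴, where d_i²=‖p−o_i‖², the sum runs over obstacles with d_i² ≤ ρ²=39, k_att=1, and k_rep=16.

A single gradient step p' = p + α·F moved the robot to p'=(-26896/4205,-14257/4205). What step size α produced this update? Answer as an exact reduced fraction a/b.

α = 1/10

F_att = 1·(g−p) = 1·(6,16) = (6.0000,16.0000)
o1: d²=29 ≤ ρ²=39; F_rep = 16·(2,5)/29² = (0.0380,0.0951)
o2: d²=73 > ρ²=39 → inactive
F = F_att + ΣF_rep = (6.0380,16.0951)
Δp = p'−p = (0.6038,1.6095); α = Δx/Fx = (2539/4205) / (5078/841) = 1/10
check: Δy/Fy = (6768/4205) / (13536/841) = 1/10 ✓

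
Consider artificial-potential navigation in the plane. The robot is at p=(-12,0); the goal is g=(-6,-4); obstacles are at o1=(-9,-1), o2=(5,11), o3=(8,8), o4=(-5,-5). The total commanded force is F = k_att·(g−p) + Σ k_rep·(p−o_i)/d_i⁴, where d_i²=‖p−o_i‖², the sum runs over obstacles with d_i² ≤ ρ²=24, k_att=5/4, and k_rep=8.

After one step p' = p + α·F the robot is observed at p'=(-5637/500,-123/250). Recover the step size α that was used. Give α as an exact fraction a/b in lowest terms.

F_att = 5/4·(g−p) = 5/4·(6,-4) = (7.5000,-5.0000)
o1: d²=10 ≤ ρ²=24; F_rep = 8·(-3,1)/10² = (-0.2400,0.0800)
o2: d²=410 > ρ²=24 → inactive
o3: d²=464 > ρ²=24 → inactive
o4: d²=74 > ρ²=24 → inactive
F = F_att + ΣF_rep = (7.2600,-4.9200)
Δp = p'−p = (0.7260,-0.4920); α = Δx/Fx = (363/500) / (363/50) = 1/10
check: Δy/Fy = (-123/250) / (-123/25) = 1/10 ✓

α = 1/10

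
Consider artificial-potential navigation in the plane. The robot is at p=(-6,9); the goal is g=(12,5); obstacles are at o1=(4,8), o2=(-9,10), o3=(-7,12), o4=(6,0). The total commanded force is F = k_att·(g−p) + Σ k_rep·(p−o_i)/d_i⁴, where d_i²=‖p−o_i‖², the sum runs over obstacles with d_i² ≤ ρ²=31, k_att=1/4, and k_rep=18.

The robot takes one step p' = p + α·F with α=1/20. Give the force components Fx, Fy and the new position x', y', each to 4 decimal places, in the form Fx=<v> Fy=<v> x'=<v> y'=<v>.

F_att = 1/4·(g−p) = 1/4·(18,-4) = (4.5000,-1.0000)
o1: d²=101 > ρ²=31 → inactive
o2: d²=10 ≤ ρ²=31; F_rep = 18·(3,-1)/10² = (0.5400,-0.1800)
o3: d²=10 ≤ ρ²=31; F_rep = 18·(1,-3)/10² = (0.1800,-0.5400)
o4: d²=225 > ρ²=31 → inactive
F = F_att + ΣF_rep = (5.2200,-1.7200)
p' = p + 1/20·F = (-5.7390,8.9140)

Fx=5.2200 Fy=-1.7200 x'=-5.7390 y'=8.9140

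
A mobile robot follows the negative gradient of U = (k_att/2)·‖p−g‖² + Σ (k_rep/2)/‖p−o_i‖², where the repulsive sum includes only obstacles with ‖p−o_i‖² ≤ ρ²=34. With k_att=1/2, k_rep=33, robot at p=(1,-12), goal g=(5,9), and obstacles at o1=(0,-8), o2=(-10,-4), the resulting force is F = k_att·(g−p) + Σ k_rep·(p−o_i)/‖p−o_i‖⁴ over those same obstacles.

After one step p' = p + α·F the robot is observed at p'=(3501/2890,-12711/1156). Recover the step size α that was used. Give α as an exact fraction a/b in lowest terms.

F_att = 1/2·(g−p) = 1/2·(4,21) = (2.0000,10.5000)
o1: d²=17 ≤ ρ²=34; F_rep = 33·(1,-4)/17² = (0.1142,-0.4567)
o2: d²=185 > ρ²=34 → inactive
F = F_att + ΣF_rep = (2.1142,10.0433)
Δp = p'−p = (0.2114,1.0043); α = Δx/Fx = (611/2890) / (611/289) = 1/10
check: Δy/Fy = (1161/1156) / (5805/578) = 1/10 ✓

α = 1/10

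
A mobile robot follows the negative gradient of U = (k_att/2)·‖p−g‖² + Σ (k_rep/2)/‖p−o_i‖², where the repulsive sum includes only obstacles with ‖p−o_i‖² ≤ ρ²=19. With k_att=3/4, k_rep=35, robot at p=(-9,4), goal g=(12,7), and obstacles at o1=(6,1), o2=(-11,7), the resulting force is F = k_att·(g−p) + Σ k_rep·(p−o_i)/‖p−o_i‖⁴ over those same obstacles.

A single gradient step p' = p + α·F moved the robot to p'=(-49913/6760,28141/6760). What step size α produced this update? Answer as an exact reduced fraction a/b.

F_att = 3/4·(g−p) = 3/4·(21,3) = (15.7500,2.2500)
o1: d²=234 > ρ²=19 → inactive
o2: d²=13 ≤ ρ²=19; F_rep = 35·(2,-3)/13² = (0.4142,-0.6213)
F = F_att + ΣF_rep = (16.1642,1.6287)
Δp = p'−p = (1.6164,0.1629); α = Δx/Fx = (10927/6760) / (10927/676) = 1/10
check: Δy/Fy = (1101/6760) / (1101/676) = 1/10 ✓

α = 1/10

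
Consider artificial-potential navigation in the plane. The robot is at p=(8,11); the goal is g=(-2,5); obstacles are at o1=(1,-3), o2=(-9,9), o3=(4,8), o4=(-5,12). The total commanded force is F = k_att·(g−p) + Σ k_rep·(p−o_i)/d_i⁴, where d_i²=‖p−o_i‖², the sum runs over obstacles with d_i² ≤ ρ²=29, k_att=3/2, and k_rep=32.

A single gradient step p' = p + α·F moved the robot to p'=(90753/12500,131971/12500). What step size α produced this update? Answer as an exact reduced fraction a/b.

F_att = 3/2·(g−p) = 3/2·(-10,-6) = (-15.0000,-9.0000)
o1: d²=245 > ρ²=29 → inactive
o2: d²=293 > ρ²=29 → inactive
o3: d²=25 ≤ ρ²=29; F_rep = 32·(4,3)/25² = (0.2048,0.1536)
o4: d²=170 > ρ²=29 → inactive
F = F_att + ΣF_rep = (-14.7952,-8.8464)
Δp = p'−p = (-0.7398,-0.4423); α = Δx/Fx = (-9247/12500) / (-9247/625) = 1/20
check: Δy/Fy = (-5529/12500) / (-5529/625) = 1/20 ✓

α = 1/20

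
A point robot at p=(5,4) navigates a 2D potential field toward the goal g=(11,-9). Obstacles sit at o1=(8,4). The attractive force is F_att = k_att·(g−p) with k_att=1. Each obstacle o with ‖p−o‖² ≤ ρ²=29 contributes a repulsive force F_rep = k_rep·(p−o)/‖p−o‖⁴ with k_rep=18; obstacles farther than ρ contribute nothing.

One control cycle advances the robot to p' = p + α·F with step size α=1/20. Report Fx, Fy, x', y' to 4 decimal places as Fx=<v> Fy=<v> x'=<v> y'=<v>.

F_att = 1·(g−p) = 1·(6,-13) = (6.0000,-13.0000)
o1: d²=9 ≤ ρ²=29; F_rep = 18·(-3,0)/9² = (-0.6667,0.0000)
F = F_att + ΣF_rep = (5.3333,-13.0000)
p' = p + 1/20·F = (5.2667,3.3500)

Fx=5.3333 Fy=-13.0000 x'=5.2667 y'=3.3500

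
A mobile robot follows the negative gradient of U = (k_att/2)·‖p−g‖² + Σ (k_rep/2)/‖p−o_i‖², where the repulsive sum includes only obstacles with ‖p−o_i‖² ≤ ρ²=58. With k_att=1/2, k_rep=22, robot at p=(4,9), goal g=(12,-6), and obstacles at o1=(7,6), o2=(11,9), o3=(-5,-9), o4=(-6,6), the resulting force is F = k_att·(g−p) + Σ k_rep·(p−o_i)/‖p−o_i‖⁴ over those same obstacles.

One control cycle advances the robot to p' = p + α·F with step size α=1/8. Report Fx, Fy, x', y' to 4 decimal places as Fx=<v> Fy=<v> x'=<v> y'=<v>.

Fx=3.7322 Fy=-7.2963 x'=4.4665 y'=8.0880

F_att = 1/2·(g−p) = 1/2·(8,-15) = (4.0000,-7.5000)
o1: d²=18 ≤ ρ²=58; F_rep = 22·(-3,3)/18² = (-0.2037,0.2037)
o2: d²=49 ≤ ρ²=58; F_rep = 22·(-7,0)/49² = (-0.0641,0.0000)
o3: d²=405 > ρ²=58 → inactive
o4: d²=109 > ρ²=58 → inactive
F = F_att + ΣF_rep = (3.7322,-7.2963)
p' = p + 1/8·F = (4.4665,8.0880)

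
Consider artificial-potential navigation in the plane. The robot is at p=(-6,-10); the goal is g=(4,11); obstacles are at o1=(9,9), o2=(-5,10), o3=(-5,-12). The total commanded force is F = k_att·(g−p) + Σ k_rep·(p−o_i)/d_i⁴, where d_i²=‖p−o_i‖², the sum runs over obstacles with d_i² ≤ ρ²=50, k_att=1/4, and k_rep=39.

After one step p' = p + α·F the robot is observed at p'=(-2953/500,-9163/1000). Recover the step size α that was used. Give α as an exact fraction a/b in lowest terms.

F_att = 1/4·(g−p) = 1/4·(10,21) = (2.5000,5.2500)
o1: d²=586 > ρ²=50 → inactive
o2: d²=401 > ρ²=50 → inactive
o3: d²=5 ≤ ρ²=50; F_rep = 39·(-1,2)/5² = (-1.5600,3.1200)
F = F_att + ΣF_rep = (0.9400,8.3700)
Δp = p'−p = (0.0940,0.8370); α = Δx/Fx = (47/500) / (47/50) = 1/10
check: Δy/Fy = (837/1000) / (837/100) = 1/10 ✓

α = 1/10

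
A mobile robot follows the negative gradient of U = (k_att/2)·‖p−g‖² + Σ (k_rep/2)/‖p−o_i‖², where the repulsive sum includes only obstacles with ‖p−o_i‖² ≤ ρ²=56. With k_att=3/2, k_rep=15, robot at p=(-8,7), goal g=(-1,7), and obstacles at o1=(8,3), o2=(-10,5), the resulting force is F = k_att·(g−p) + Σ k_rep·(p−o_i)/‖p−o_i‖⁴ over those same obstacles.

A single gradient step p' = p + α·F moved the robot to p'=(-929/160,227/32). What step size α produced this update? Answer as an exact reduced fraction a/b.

F_att = 3/2·(g−p) = 3/2·(7,0) = (10.5000,0.0000)
o1: d²=272 > ρ²=56 → inactive
o2: d²=8 ≤ ρ²=56; F_rep = 15·(2,2)/8² = (0.4688,0.4688)
F = F_att + ΣF_rep = (10.9688,0.4688)
Δp = p'−p = (2.1938,0.0938); α = Δx/Fx = (351/160) / (351/32) = 1/5
check: Δy/Fy = (3/32) / (15/32) = 1/5 ✓

α = 1/5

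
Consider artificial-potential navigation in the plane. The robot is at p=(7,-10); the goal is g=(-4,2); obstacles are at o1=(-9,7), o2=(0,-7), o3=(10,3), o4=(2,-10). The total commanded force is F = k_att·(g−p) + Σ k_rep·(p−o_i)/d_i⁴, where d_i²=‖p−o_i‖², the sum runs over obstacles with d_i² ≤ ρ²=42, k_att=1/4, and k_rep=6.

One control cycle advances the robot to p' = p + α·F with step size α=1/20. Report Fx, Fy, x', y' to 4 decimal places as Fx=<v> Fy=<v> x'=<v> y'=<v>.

F_att = 1/4·(g−p) = 1/4·(-11,12) = (-2.7500,3.0000)
o1: d²=545 > ρ²=42 → inactive
o2: d²=58 > ρ²=42 → inactive
o3: d²=178 > ρ²=42 → inactive
o4: d²=25 ≤ ρ²=42; F_rep = 6·(5,0)/25² = (0.0480,0.0000)
F = F_att + ΣF_rep = (-2.7020,3.0000)
p' = p + 1/20·F = (6.8649,-9.8500)

Fx=-2.7020 Fy=3.0000 x'=6.8649 y'=-9.8500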